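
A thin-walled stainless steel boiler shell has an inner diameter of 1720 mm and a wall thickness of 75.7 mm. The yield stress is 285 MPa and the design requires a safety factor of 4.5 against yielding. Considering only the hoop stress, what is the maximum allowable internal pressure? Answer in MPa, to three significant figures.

σ_allow = 285/4.5 = 63.33 MPa.
σ_h = pD/(2t) → p_allow = 2σ_allow t/D = 2×63.33×75.7/1720 = 5.575 MPa.

p_allow = 5.57 MPa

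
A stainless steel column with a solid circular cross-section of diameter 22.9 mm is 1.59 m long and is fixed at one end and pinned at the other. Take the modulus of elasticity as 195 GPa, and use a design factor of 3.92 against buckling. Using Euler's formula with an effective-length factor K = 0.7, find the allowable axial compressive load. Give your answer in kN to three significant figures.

I = πd⁴/64 = π×22.9⁴/64 = 13500 mm⁴.
Effective length L_e = KL = 0.7×1.59 m = 1113 mm.
Euler critical load P_cr = π²EI/L_e² = π²×195000×13500/1113² = 20970 N.
P_allow = P_cr/n = 20970/3.92 = 5350 N.

P_allow = 5.35 kN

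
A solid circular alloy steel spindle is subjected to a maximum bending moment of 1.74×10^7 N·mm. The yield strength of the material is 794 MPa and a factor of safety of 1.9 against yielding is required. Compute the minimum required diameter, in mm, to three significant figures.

d = 75.1 mm

σ_allow = 794/1.9 = 417.9 MPa.
For a solid circular section σ = 32M/(πd³), so d³ = 32M/(π σ_allow) = 32×1.7400×10^7/(π×417.9) = 424100 mm³.
d = 75.13 mm.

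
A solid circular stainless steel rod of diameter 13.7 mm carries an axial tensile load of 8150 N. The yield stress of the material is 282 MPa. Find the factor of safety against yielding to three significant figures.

A = πd²/4 = 147.4 mm².
σ = F/A = 8150.0/147.4 = 55.29 MPa.
n = 282/55.29 = 5.101.

n = 5.10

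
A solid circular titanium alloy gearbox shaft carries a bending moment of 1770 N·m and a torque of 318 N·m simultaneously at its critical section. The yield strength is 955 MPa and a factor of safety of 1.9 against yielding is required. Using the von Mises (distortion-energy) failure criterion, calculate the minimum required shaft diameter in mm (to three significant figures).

σ_allow = σ_y/n = 955/1.9 = 502.6 MPa.
For a solid shaft σ_b = 32M/(πd³) and τ = 16T/(πd³), so the von Mises stress is σ' = (16/πd³)·√(4M²+3T²).
√(4M²+3T²) = √(4×(1.770×10^6)² + 3×(318000)²) = 3.583×10^6 N·mm.
d³ = 16×3.583×10^6/(π×502.6) = 36300 mm³.
d = 33.11 mm.

d = 33.1 mm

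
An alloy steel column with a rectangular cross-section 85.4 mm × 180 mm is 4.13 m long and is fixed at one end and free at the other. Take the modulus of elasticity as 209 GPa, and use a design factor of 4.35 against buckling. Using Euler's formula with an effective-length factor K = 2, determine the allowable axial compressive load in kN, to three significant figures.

P_allow = 64.9 kN

Buckling occurs about the weak axis: I_min = h·b³/12 = 180×85.4³/12 = 9.343×10^6 mm⁴ (b = 85.4 mm is the smaller dimension).
Effective length L_e = KL = 2×4.13 m = 8260 mm.
Euler critical load P_cr = π²EI/L_e² = π²×209000×9.343×10^6/8260² = 282500 N.
P_allow = P_cr/n = 282500/4.35 = 64930 N.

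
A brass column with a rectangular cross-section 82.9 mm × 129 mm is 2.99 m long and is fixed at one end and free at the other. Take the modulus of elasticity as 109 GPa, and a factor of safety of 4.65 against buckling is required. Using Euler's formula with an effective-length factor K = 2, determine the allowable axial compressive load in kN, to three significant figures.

P_allow = 39.6 kN

Buckling occurs about the weak axis: I_min = h·b³/12 = 129×82.9³/12 = 6.125×10^6 mm⁴ (b = 82.9 mm is the smaller dimension).
Effective length L_e = KL = 2×2.99 m = 5980 mm.
Euler critical load P_cr = π²EI/L_e² = π²×109000×6.125×10^6/5980² = 184200 N.
P_allow = P_cr/n = 184200/4.65 = 39620 N.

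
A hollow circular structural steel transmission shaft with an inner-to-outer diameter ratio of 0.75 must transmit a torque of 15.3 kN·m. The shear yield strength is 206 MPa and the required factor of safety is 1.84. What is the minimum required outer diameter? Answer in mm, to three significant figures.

τ_allow = 206/1.84 = 112.0 MPa.
For a hollow shaft τ = 16T/[πd_o³(1−k⁴)] with k = 0.75, so 1−k⁴ = 0.6836.
d_o³ = 16T/[π τ_allow (1−k⁴)] = 16×1.5300×10^7/(π×112.0×0.6836) = 1.018×10^6 mm³.
d_o = 100.6 mm.

d_o = 101 mm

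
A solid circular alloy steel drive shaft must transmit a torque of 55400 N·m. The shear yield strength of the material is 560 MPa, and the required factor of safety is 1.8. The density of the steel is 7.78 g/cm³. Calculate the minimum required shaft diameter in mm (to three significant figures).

Allowable shear stress τ_allow = 560/1.8 = 311.1 MPa.
For a solid shaft τ = 16T/(πd³), so d³ = 16T/(π τ_allow) = 16×5.5400×10^7/(π×311.1) = 906900 mm³.
d = (906900)^(1/3) = 96.80 mm.

d = 96.8 mm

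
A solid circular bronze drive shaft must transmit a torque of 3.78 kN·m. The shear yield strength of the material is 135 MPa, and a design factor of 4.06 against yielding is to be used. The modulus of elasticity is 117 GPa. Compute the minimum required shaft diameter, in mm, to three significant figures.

Allowable shear stress τ_allow = 135/4.06 = 33.25 MPa.
For a solid shaft τ = 16T/(πd³), so d³ = 16T/(π τ_allow) = 16×3780000/(π×33.25) = 579000 mm³.
d = (579000)^(1/3) = 83.35 mm.

d = 83.3 mm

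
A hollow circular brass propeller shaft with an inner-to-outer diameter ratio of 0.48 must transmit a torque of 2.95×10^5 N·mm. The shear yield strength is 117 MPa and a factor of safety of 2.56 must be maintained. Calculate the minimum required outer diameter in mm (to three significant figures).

d_o = 32.6 mm

τ_allow = 117/2.56 = 45.70 MPa.
For a hollow shaft τ = 16T/[πd_o³(1−k⁴)] with k = 0.48, so 1−k⁴ = 0.9469.
d_o³ = 16T/[π τ_allow (1−k⁴)] = 16×295000/(π×45.70×0.9469) = 34720 mm³.
d_o = 32.62 mm.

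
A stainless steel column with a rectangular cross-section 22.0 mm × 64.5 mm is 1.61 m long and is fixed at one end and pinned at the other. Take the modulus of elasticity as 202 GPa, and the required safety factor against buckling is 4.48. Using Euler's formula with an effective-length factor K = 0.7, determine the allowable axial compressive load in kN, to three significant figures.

P_allow = 20.1 kN

Buckling occurs about the weak axis: I_min = h·b³/12 = 64.5×22.0³/12 = 57230 mm⁴ (b = 22.0 mm is the smaller dimension).
Effective length L_e = KL = 0.7×1.61 m = 1127 mm.
Euler critical load P_cr = π²EI/L_e² = π²×202000×57230/1127² = 89840 N.
P_allow = P_cr/n = 89840/4.48 = 20050 N.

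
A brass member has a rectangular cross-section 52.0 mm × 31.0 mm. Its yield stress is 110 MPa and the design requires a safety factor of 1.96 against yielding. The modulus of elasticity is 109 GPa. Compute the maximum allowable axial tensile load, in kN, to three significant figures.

σ_allow = 110/1.96 = 56.12 MPa.
A = 52.0×31.0 = 1612 mm².
F_allow = σ_allow × A = 56.12×1612 = 90470 N.

F_allow = 90.5 kN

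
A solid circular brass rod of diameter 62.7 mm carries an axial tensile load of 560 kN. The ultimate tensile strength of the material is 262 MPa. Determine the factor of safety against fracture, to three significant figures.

A = πd²/4 = 3088 mm².
σ = F/A = 560000/3088 = 181.4 MPa.
n = 262/181.4 = 1.445.

n = 1.44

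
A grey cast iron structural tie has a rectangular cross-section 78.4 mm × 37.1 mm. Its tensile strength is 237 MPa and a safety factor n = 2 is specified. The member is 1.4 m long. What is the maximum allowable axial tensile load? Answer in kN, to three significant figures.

F_allow = 345 kN

σ_allow = 237/2 = 118.5 MPa.
A = 78.4×37.1 = 2909 mm².
F_allow = σ_allow × A = 118.5×2909 = 344700 N.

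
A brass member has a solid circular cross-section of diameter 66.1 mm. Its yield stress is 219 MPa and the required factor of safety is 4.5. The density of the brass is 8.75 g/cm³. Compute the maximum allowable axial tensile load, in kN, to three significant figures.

F_allow = 167 kN

σ_allow = 219/4.5 = 48.67 MPa.
A = πd²/4 = π×66.1²/4 = 3432 mm².
F_allow = σ_allow × A = 48.67×3432 = 167000 N.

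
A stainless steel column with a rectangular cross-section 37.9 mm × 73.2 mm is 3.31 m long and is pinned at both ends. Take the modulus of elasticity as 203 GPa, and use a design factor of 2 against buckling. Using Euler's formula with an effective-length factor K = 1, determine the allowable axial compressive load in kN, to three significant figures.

Buckling occurs about the weak axis: I_min = h·b³/12 = 73.2×37.9³/12 = 332100 mm⁴ (b = 37.9 mm is the smaller dimension).
Effective length L_e = KL = 1×3.31 m = 3310 mm.
Euler critical load P_cr = π²EI/L_e² = π²×203000×332100/3310² = 60730 N.
P_allow = P_cr/n = 60730/2 = 30360 N.

P_allow = 30.4 kN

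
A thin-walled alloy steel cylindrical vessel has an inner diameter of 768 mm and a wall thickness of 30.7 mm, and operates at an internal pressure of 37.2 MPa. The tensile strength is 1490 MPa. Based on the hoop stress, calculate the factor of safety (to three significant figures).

n = 3.20

σ_h = pD/(2t) = 37.2×768/(2×30.7) = 465.3 MPa.
n = 1490/465.3 = 3.202.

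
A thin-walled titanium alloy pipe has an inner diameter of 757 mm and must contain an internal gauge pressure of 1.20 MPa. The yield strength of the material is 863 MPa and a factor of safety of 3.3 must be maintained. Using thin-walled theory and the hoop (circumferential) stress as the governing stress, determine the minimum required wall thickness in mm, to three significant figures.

t = 1.74 mm

σ_allow = 863/3.3 = 261.5 MPa.
Hoop stress σ_h = pD/(2t), so t = pD/(2σ_allow) = 1.20×757/(2×261.5) = 1.737 mm.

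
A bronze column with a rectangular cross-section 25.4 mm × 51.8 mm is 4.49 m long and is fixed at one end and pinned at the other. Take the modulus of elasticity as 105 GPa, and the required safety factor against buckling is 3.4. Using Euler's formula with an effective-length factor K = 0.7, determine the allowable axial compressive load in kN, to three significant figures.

P_allow = 2.18 kN

Buckling occurs about the weak axis: I_min = h·b³/12 = 51.8×25.4³/12 = 70740 mm⁴ (b = 25.4 mm is the smaller dimension).
Effective length L_e = KL = 0.7×4.49 m = 3143 mm.
Euler critical load P_cr = π²EI/L_e² = π²×105000×70740/3143² = 7421 N.
P_allow = P_cr/n = 7421/3.4 = 2183 N.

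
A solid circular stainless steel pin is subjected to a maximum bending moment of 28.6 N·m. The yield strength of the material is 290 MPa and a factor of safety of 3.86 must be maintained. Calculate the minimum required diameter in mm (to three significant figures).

d = 15.7 mm

σ_allow = 290/3.86 = 75.13 MPa.
For a solid circular section σ = 32M/(πd³), so d³ = 32M/(π σ_allow) = 32×28600/(π×75.13) = 3878 mm³.
d = 15.71 mm.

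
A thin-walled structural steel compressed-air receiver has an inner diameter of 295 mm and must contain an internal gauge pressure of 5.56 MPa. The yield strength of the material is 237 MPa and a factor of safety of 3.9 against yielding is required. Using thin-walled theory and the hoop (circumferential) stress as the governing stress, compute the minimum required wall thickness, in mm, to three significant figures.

σ_allow = 237/3.9 = 60.77 MPa.
Hoop stress σ_h = pD/(2t), so t = pD/(2σ_allow) = 5.56×295/(2×60.77) = 13.50 mm.

t = 13.5 mm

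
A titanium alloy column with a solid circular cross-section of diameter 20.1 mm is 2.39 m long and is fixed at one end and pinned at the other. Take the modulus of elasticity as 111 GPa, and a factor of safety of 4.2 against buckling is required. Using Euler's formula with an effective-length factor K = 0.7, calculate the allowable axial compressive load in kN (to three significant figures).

I = πd⁴/64 = π×20.1⁴/64 = 8012 mm⁴.
Effective length L_e = KL = 0.7×2.39 m = 1673 mm.
Euler critical load P_cr = π²EI/L_e² = π²×111000×8012/1673² = 3136 N.
P_allow = P_cr/n = 3136/4.2 = 746.7 N.

P_allow = 0.747 kN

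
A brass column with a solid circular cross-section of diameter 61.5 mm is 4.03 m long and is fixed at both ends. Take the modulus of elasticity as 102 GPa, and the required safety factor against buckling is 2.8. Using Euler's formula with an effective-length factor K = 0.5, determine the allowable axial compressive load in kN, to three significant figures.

I = πd⁴/64 = π×61.5⁴/64 = 702200 mm⁴.
Effective length L_e = KL = 0.5×4.03 m = 2015 mm.
Euler critical load P_cr = π²EI/L_e² = π²×102000×702200/2015² = 174100 N.
P_allow = P_cr/n = 174100/2.8 = 62180 N.

P_allow = 62.2 kN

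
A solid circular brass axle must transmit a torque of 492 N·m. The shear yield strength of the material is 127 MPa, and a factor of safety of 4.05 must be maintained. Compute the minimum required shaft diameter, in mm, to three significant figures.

Allowable shear stress τ_allow = 127/4.05 = 31.36 MPa.
For a solid shaft τ = 16T/(πd³), so d³ = 16T/(π τ_allow) = 16×492000/(π×31.36) = 79910 mm³.
d = (79910)^(1/3) = 43.07 mm.

d = 43.1 mm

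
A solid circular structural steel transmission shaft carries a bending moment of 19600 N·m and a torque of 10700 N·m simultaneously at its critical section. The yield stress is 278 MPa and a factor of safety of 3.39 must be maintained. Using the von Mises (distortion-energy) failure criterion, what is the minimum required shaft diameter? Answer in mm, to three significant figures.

d = 139 mm

σ_allow = σ_y/n = 278/3.39 = 82.01 MPa.
For a solid shaft σ_b = 32M/(πd³) and τ = 16T/(πd³), so the von Mises stress is σ' = (16/πd³)·√(4M²+3T²).
√(4M²+3T²) = √(4×(1.960×10^7)² + 3×(1.070×10^7)²) = 4.336×10^7 N·mm.
d³ = 16×4.336×10^7/(π×82.01) = 2.693×10^6 mm³.
d = 139.1 mm.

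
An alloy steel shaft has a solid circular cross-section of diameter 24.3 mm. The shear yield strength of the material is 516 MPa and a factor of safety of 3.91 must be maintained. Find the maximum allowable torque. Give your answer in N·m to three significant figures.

T_allow = 372 N·m

τ_allow = 516/3.91 = 132.0 MPa.
For a solid shaft T_allow = τ_allow·πd³/16; πd³/16 = π×24.3³/16 = 2817 mm³.
T_allow = 132.0×2817 = 371800 N·mm = 371.8 N·m.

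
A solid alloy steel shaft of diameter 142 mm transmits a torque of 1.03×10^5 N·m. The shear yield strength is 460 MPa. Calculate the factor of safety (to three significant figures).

τ = 16T/(πd³) = 16×1.0300×10^8/(π×142³) = 183.2 MPa.
n = τ_limit/τ = 460/183.2 = 2.511.

n = 2.51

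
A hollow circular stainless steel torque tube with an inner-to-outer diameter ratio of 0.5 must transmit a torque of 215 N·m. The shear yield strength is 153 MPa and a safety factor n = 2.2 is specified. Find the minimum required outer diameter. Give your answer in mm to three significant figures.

d_o = 25.6 mm

τ_allow = 153/2.2 = 69.55 MPa.
For a hollow shaft τ = 16T/[πd_o³(1−k⁴)] with k = 0.5, so 1−k⁴ = 0.9375.
d_o³ = 16T/[π τ_allow (1−k⁴)] = 16×215000/(π×69.55×0.9375) = 16790 mm³.
d_o = 25.61 mm.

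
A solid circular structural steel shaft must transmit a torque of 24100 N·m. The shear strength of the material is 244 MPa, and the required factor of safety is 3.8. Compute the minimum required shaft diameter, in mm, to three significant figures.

Allowable shear stress τ_allow = 244/3.8 = 64.21 MPa.
For a solid shaft τ = 16T/(πd³), so d³ = 16T/(π τ_allow) = 16×2.4100×10^7/(π×64.21) = 1.912×10^6 mm³.
d = (1.912×10^6)^(1/3) = 124.1 mm.

d = 124 mm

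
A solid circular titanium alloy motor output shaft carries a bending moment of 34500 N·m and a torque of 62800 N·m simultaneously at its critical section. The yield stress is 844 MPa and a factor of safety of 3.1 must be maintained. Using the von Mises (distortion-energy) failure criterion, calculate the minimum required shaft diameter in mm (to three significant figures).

σ_allow = σ_y/n = 844/3.1 = 272.3 MPa.
For a solid shaft σ_b = 32M/(πd³) and τ = 16T/(πd³), so the von Mises stress is σ' = (16/πd³)·√(4M²+3T²).
√(4M²+3T²) = √(4×(3.450×10^7)² + 3×(6.280×10^7)²) = 1.288×10^8 N·mm.
d³ = 16×1.288×10^8/(π×272.3) = 2.410×10^6 mm³.
d = 134.1 mm.

d = 134 mm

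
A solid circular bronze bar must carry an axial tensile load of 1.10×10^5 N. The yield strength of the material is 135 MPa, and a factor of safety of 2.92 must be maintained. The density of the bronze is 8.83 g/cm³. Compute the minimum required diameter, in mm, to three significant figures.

d = 55.0 mm

Allowable stress σ_allow = 135/2.92 = 46.23 MPa.
Required area A = F/σ_allow = 110000/46.23 = 2379 mm².
A = πd²/4 → d = √(4A/π) = 55.04 mm.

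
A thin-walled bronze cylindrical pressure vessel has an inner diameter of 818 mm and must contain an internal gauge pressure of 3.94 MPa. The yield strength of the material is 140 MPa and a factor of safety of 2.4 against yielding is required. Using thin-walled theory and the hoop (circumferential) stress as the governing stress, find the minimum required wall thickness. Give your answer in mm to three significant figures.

t = 27.6 mm

σ_allow = 140/2.4 = 58.33 MPa.
Hoop stress σ_h = pD/(2t), so t = pD/(2σ_allow) = 3.94×818/(2×58.33) = 27.63 mm.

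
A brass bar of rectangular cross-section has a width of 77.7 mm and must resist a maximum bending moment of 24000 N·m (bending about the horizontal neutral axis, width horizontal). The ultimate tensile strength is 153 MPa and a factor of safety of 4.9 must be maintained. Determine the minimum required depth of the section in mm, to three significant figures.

σ_allow = 153/4.9 = 31.22 MPa.
For a rectangular section σ = 6M/(bh²), so h² = 6M/(b σ_allow) = 6×2.4000×10^7/(77.7×31.22) = 59350 mm².
h = 243.6 mm.

h = 244 mm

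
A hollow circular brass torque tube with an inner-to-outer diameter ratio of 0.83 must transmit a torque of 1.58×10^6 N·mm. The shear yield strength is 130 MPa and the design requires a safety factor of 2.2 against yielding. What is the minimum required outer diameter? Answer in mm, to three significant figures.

d_o = 63.8 mm

τ_allow = 130/2.2 = 59.09 MPa.
For a hollow shaft τ = 16T/[πd_o³(1−k⁴)] with k = 0.83, so 1−k⁴ = 0.5254.
d_o³ = 16T/[π τ_allow (1−k⁴)] = 16×1580000/(π×59.09×0.5254) = 259200 mm³.
d_o = 63.76 mm.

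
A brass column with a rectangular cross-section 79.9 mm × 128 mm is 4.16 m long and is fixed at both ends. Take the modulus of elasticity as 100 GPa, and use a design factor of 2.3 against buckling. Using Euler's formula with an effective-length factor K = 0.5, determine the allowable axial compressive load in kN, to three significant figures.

P_allow = 540 kN

Buckling occurs about the weak axis: I_min = h·b³/12 = 128×79.9³/12 = 5.441×10^6 mm⁴ (b = 79.9 mm is the smaller dimension).
Effective length L_e = KL = 0.5×4.16 m = 2080 mm.
Euler critical load P_cr = π²EI/L_e² = π²×100000×5.441×10^6/2080² = 1.241×10^6 N.
P_allow = P_cr/n = 1.241×10^6/2.3 = 539700 N.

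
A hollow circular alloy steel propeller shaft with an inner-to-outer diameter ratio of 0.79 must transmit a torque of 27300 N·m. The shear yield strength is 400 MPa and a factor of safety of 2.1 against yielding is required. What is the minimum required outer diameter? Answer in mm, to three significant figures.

d_o = 106 mm

τ_allow = 400/2.1 = 190.5 MPa.
For a hollow shaft τ = 16T/[πd_o³(1−k⁴)] with k = 0.79, so 1−k⁴ = 0.6105.
d_o³ = 16T/[π τ_allow (1−k⁴)] = 16×2.7300×10^7/(π×190.5×0.6105) = 1.196×10^6 mm³.
d_o = 106.1 mm.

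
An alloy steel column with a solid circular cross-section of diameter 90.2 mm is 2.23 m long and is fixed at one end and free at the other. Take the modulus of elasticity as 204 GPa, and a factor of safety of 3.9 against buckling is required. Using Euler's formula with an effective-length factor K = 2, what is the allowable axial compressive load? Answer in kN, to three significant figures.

I = πd⁴/64 = π×90.2⁴/64 = 3.249×10^6 mm⁴.
Effective length L_e = KL = 2×2.23 m = 4460 mm.
Euler critical load P_cr = π²EI/L_e² = π²×204000×3.249×10^6/4460² = 328900 N.
P_allow = P_cr/n = 328900/3.9 = 84330 N.

P_allow = 84.3 kN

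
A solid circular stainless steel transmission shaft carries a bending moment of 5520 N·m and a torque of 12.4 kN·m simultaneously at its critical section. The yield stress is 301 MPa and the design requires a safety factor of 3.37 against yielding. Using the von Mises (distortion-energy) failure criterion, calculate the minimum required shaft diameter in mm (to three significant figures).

σ_allow = σ_y/n = 301/3.37 = 89.32 MPa.
For a solid shaft σ_b = 32M/(πd³) and τ = 16T/(πd³), so the von Mises stress is σ' = (16/πd³)·√(4M²+3T²).
√(4M²+3T²) = √(4×(5.520×10^6)² + 3×(1.240×10^7)²) = 2.415×10^7 N·mm.
d³ = 16×2.415×10^7/(π×89.32) = 1.377×10^6 mm³.
d = 111.3 mm.

d = 111 mm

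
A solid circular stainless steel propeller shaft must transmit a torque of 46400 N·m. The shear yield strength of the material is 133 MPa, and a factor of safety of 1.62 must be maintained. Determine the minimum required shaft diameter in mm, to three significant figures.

d = 142 mm

Allowable shear stress τ_allow = 133/1.62 = 82.10 MPa.
For a solid shaft τ = 16T/(πd³), so d³ = 16T/(π τ_allow) = 16×4.6400×10^7/(π×82.10) = 2.878×10^6 mm³.
d = (2.878×10^6)^(1/3) = 142.2 mm.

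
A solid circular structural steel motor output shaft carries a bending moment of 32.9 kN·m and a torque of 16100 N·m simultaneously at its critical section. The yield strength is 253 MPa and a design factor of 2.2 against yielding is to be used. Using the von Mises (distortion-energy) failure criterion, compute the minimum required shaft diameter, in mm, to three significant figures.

σ_allow = σ_y/n = 253/2.2 = 115.0 MPa.
For a solid shaft σ_b = 32M/(πd³) and τ = 16T/(πd³), so the von Mises stress is σ' = (16/πd³)·√(4M²+3T²).
√(4M²+3T²) = √(4×(3.290×10^7)² + 3×(1.610×10^7)²) = 7.147×10^7 N·mm.
d³ = 16×7.147×10^7/(π×115.0) = 3.165×10^6 mm³.
d = 146.8 mm.

d = 147 mm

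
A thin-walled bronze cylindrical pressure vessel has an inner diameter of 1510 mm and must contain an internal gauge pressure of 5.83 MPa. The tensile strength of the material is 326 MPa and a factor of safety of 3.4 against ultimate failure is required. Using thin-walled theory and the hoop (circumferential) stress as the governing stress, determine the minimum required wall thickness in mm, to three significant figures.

t = 45.9 mm

σ_allow = 326/3.4 = 95.88 MPa.
Hoop stress σ_h = pD/(2t), so t = pD/(2σ_allow) = 5.83×1510/(2×95.88) = 45.91 mm.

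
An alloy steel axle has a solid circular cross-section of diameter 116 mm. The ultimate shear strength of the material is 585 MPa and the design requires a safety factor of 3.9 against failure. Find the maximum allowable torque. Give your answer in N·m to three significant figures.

T_allow = 46000 N·m

τ_allow = 585/3.9 = 150.0 MPa.
For a solid shaft T_allow = τ_allow·πd³/16; πd³/16 = π×116³/16 = 306500 mm³.
T_allow = 150.0×306500 = 4.597×10^7 N·mm = 45970 N·m.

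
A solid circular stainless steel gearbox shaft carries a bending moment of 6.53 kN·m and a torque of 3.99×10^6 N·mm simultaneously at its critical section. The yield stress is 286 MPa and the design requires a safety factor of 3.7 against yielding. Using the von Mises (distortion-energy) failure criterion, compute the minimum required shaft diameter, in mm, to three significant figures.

d = 99.1 mm

σ_allow = σ_y/n = 286/3.7 = 77.30 MPa.
For a solid shaft σ_b = 32M/(πd³) and τ = 16T/(πd³), so the von Mises stress is σ' = (16/πd³)·√(4M²+3T²).
√(4M²+3T²) = √(4×(6.530×10^6)² + 3×(3.990×10^6)²) = 1.478×10^7 N·mm.
d³ = 16×1.478×10^7/(π×77.30) = 973500 mm³.
d = 99.11 mm.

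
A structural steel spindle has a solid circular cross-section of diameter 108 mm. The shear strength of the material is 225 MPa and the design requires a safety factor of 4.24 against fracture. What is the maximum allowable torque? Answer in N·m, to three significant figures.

T_allow = 13100 N·m

τ_allow = 225/4.24 = 53.07 MPa.
For a solid shaft T_allow = τ_allow·πd³/16; πd³/16 = π×108³/16 = 247300 mm³.
T_allow = 53.07×247300 = 1.313×10^7 N·mm = 13130 N·m.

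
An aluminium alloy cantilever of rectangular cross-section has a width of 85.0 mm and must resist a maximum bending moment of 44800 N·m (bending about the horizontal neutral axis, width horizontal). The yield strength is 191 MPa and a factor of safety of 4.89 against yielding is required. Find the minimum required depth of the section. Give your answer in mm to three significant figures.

h = 285 mm

σ_allow = 191/4.89 = 39.06 MPa.
For a rectangular section σ = 6M/(bh²), so h² = 6M/(b σ_allow) = 6×4.4800×10^7/(85.0×39.06) = 80960 mm².
h = 284.5 mm.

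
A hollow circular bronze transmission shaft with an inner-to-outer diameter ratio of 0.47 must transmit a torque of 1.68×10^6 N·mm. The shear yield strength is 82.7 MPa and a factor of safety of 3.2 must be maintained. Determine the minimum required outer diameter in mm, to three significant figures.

τ_allow = 82.7/3.2 = 25.84 MPa.
For a hollow shaft τ = 16T/[πd_o³(1−k⁴)] with k = 0.47, so 1−k⁴ = 0.9512.
d_o³ = 16T/[π τ_allow (1−k⁴)] = 16×1680000/(π×25.84×0.9512) = 348100 mm³.
d_o = 70.34 mm.

d_o = 70.3 mm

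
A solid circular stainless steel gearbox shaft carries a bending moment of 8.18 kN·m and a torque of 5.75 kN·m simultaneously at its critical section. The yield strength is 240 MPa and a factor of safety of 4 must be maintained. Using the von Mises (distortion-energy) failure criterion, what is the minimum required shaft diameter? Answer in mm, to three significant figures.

d = 118 mm

σ_allow = σ_y/n = 240/4 = 60.00 MPa.
For a solid shaft σ_b = 32M/(πd³) and τ = 16T/(πd³), so the von Mises stress is σ' = (16/πd³)·√(4M²+3T²).
√(4M²+3T²) = √(4×(8.180×10^6)² + 3×(5.750×10^6)²) = 1.915×10^7 N·mm.
d³ = 16×1.915×10^7/(π×60.00) = 1.626×10^6 mm³.
d = 117.6 mm.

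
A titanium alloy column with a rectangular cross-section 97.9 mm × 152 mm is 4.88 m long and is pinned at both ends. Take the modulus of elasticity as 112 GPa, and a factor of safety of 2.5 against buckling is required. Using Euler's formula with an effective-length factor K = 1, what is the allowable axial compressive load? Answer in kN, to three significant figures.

Buckling occurs about the weak axis: I_min = h·b³/12 = 152×97.9³/12 = 1.189×10^7 mm⁴ (b = 97.9 mm is the smaller dimension).
Effective length L_e = KL = 1×4.88 m = 4880 mm.
Euler critical load P_cr = π²EI/L_e² = π²×112000×1.189×10^7/4880² = 551700 N.
P_allow = P_cr/n = 551700/2.5 = 220700 N.

P_allow = 221 kN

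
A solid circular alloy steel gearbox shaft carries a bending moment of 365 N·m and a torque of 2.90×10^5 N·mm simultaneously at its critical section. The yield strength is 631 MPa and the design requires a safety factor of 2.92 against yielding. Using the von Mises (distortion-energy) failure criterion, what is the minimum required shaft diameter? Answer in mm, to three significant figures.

σ_allow = σ_y/n = 631/2.92 = 216.1 MPa.
For a solid shaft σ_b = 32M/(πd³) and τ = 16T/(πd³), so the von Mises stress is σ' = (16/πd³)·√(4M²+3T²).
√(4M²+3T²) = √(4×(365000)² + 3×(290000)²) = 886100 N·mm.
d³ = 16×886100/(π×216.1) = 20880 mm³.
d = 27.54 mm.

d = 27.5 mm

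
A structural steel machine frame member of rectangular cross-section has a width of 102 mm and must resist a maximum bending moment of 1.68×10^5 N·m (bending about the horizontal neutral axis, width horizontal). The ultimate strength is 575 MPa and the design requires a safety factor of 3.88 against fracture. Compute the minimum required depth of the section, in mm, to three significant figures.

σ_allow = 575/3.88 = 148.2 MPa.
For a rectangular section σ = 6M/(bh²), so h² = 6M/(b σ_allow) = 6×1.6800×10^8/(102×148.2) = 66680 mm².
h = 258.2 mm.

h = 258 mm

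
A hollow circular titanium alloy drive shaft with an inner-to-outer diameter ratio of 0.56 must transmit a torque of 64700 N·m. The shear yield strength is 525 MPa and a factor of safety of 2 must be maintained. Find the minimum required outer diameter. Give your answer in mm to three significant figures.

d_o = 112 mm

τ_allow = 525/2 = 262.5 MPa.
For a hollow shaft τ = 16T/[πd_o³(1−k⁴)] with k = 0.56, so 1−k⁴ = 0.9017.
d_o³ = 16T/[π τ_allow (1−k⁴)] = 16×6.4700×10^7/(π×262.5×0.9017) = 1.392×10^6 mm³.
d_o = 111.7 mm.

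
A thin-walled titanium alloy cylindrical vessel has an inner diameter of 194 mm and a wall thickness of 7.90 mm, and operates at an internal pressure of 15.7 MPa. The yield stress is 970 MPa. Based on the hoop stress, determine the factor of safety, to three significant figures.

n = 5.03

σ_h = pD/(2t) = 15.7×194/(2×7.90) = 192.8 MPa.
n = 970/192.8 = 5.032.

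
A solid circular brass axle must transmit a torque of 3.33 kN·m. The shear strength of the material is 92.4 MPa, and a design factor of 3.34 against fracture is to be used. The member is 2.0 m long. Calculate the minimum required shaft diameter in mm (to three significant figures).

Allowable shear stress τ_allow = 92.4/3.34 = 27.66 MPa.
For a solid shaft τ = 16T/(πd³), so d³ = 16T/(π τ_allow) = 16×3330000/(π×27.66) = 613000 mm³.
d = (613000)^(1/3) = 84.95 mm.

d = 84.9 mm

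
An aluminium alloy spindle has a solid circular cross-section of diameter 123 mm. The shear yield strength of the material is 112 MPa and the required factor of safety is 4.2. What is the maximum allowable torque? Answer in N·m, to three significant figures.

τ_allow = 112/4.2 = 26.67 MPa.
For a solid shaft T_allow = τ_allow·πd³/16; πd³/16 = π×123³/16 = 365400 mm³.
T_allow = 26.67×365400 = 9.743×10^6 N·mm = 9743 N·m.

T_allow = 9740 N·m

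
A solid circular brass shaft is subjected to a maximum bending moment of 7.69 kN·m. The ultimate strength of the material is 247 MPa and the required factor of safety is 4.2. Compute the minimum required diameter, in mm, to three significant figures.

d = 110 mm

σ_allow = 247/4.2 = 58.81 MPa.
For a solid circular section σ = 32M/(πd³), so d³ = 32M/(π σ_allow) = 32×7690000/(π×58.81) = 1.332×10^6 mm³.
d = 110.0 mm.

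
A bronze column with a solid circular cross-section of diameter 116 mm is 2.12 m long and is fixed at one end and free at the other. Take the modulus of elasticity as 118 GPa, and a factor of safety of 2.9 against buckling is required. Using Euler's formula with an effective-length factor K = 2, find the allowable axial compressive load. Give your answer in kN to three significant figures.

P_allow = 199 kN

I = πd⁴/64 = π×116⁴/64 = 8.888×10^6 mm⁴.
Effective length L_e = KL = 2×2.12 m = 4240 mm.
Euler critical load P_cr = π²EI/L_e² = π²×118000×8.888×10^6/4240² = 575800 N.
P_allow = P_cr/n = 575800/2.9 = 198500 N.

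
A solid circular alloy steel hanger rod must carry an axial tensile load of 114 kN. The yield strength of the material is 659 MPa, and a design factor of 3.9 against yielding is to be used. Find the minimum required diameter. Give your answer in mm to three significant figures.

Allowable stress σ_allow = 659/3.9 = 169.0 MPa.
Required area A = F/σ_allow = 114000/169.0 = 674.7 mm².
A = πd²/4 → d = √(4A/π) = 29.31 mm.

d = 29.3 mm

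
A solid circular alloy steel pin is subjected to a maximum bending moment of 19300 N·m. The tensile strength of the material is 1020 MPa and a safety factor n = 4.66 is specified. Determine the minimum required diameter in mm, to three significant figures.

d = 96.5 mm

σ_allow = 1020/4.66 = 218.9 MPa.
For a solid circular section σ = 32M/(πd³), so d³ = 32M/(π σ_allow) = 32×1.9300×10^7/(π×218.9) = 898100 mm³.
d = 96.48 mm.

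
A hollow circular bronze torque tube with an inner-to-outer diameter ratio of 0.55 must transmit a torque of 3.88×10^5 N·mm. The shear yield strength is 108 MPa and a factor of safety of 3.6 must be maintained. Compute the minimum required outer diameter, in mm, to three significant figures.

d_o = 41.7 mm

τ_allow = 108/3.6 = 30.00 MPa.
For a hollow shaft τ = 16T/[πd_o³(1−k⁴)] with k = 0.55, so 1−k⁴ = 0.9085.
d_o³ = 16T/[π τ_allow (1−k⁴)] = 16×388000/(π×30.00×0.9085) = 72500 mm³.
d_o = 41.70 mm.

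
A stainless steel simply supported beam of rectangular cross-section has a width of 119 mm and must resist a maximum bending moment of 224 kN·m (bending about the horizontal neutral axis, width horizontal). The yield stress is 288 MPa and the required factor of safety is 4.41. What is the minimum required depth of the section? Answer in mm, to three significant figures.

σ_allow = 288/4.41 = 65.31 MPa.
For a rectangular section σ = 6M/(bh²), so h² = 6M/(b σ_allow) = 6×2.2400×10^8/(119×65.31) = 172900 mm².
h = 415.9 mm.

h = 416 mm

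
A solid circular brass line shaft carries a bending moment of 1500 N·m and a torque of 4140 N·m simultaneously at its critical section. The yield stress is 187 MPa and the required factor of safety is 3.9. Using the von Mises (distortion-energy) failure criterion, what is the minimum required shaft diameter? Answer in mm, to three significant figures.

σ_allow = σ_y/n = 187/3.9 = 47.95 MPa.
For a solid shaft σ_b = 32M/(πd³) and τ = 16T/(πd³), so the von Mises stress is σ' = (16/πd³)·√(4M²+3T²).
√(4M²+3T²) = √(4×(1.500×10^6)² + 3×(4.140×10^6)²) = 7.773×10^6 N·mm.
d³ = 16×7.773×10^6/(π×47.95) = 825600 mm³.
d = 93.81 mm.

d = 93.8 mm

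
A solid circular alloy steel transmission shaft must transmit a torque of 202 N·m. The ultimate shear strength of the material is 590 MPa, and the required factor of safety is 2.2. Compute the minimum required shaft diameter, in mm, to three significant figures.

Allowable shear stress τ_allow = 590/2.2 = 268.2 MPa.
For a solid shaft τ = 16T/(πd³), so d³ = 16T/(π τ_allow) = 16×202000/(π×268.2) = 3836 mm³.
d = (3836)^(1/3) = 15.65 mm.

d = 15.7 mm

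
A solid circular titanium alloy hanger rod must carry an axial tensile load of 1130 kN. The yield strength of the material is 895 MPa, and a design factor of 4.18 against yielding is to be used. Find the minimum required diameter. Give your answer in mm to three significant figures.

Allowable stress σ_allow = 895/4.18 = 214.1 MPa.
Required area A = F/σ_allow = 1130000/214.1 = 5278 mm².
A = πd²/4 → d = √(4A/π) = 81.97 mm.

d = 82.0 mm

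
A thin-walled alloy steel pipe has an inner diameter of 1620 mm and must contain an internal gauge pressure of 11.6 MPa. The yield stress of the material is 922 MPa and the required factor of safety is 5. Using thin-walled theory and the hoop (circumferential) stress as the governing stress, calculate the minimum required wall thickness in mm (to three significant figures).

t = 51.0 mm

σ_allow = 922/5 = 184.4 MPa.
Hoop stress σ_h = pD/(2t), so t = pD/(2σ_allow) = 11.6×1620/(2×184.4) = 50.95 mm.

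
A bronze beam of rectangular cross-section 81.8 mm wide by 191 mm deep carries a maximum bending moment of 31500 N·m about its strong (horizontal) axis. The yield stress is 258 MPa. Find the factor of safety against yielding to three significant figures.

Section modulus S = bh²/6 = 81.8×191²/6 = 497400 mm³.
σ = M/S = 3.1500×10^7/497400 = 63.33 MPa.
n = 258/63.33 = 4.074.

n = 4.07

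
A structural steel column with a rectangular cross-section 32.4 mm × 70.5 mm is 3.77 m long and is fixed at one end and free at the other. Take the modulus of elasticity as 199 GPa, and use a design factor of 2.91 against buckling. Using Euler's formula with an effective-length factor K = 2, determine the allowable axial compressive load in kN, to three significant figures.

Buckling occurs about the weak axis: I_min = h·b³/12 = 70.5×32.4³/12 = 199800 mm⁴ (b = 32.4 mm is the smaller dimension).
Effective length L_e = KL = 2×3.77 m = 7540 mm.
Euler critical load P_cr = π²EI/L_e² = π²×199000×199800/7540² = 6903 N.
P_allow = P_cr/n = 6903/2.91 = 2372 N.

P_allow = 2.37 kN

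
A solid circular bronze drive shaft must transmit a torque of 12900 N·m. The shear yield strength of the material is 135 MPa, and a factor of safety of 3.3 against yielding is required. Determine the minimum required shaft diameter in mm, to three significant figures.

d = 117 mm

Allowable shear stress τ_allow = 135/3.3 = 40.91 MPa.
For a solid shaft τ = 16T/(πd³), so d³ = 16T/(π τ_allow) = 16×1.2900×10^7/(π×40.91) = 1.606×10^6 mm³.
d = (1.606×10^6)^(1/3) = 117.1 mm.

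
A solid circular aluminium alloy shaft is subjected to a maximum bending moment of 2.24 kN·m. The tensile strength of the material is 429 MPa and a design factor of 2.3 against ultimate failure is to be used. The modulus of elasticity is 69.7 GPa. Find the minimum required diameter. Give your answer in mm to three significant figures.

σ_allow = 429/2.3 = 186.5 MPa.
For a solid circular section σ = 32M/(πd³), so d³ = 32M/(π σ_allow) = 32×2240000/(π×186.5) = 122300 mm³.
d = 49.64 mm.

d = 49.6 mm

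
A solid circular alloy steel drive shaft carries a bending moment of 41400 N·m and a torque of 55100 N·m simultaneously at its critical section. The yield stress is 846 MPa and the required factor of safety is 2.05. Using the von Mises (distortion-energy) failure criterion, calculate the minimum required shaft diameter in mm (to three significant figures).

σ_allow = σ_y/n = 846/2.05 = 412.7 MPa.
For a solid shaft σ_b = 32M/(πd³) and τ = 16T/(πd³), so the von Mises stress is σ' = (16/πd³)·√(4M²+3T²).
√(4M²+3T²) = √(4×(4.140×10^7)² + 3×(5.510×10^7)²) = 1.263×10^8 N·mm.
d³ = 16×1.263×10^8/(π×412.7) = 1.559×10^6 mm³.
d = 116.0 mm.

d = 116 mm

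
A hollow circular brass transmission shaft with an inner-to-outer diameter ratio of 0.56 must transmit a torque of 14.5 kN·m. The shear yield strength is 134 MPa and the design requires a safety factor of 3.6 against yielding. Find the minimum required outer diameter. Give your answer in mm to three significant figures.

τ_allow = 134/3.6 = 37.22 MPa.
For a hollow shaft τ = 16T/[πd_o³(1−k⁴)] with k = 0.56, so 1−k⁴ = 0.9017.
d_o³ = 16T/[π τ_allow (1−k⁴)] = 16×1.4500×10^7/(π×37.22×0.9017) = 2.200×10^6 mm³.
d_o = 130.1 mm.

d_o = 130 mm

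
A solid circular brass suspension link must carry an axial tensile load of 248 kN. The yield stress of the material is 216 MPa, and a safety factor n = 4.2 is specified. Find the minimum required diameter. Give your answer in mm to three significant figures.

Allowable stress σ_allow = 216/4.2 = 51.43 MPa.
Required area A = F/σ_allow = 248000/51.43 = 4822 mm².
A = πd²/4 → d = √(4A/π) = 78.36 mm.

d = 78.4 mm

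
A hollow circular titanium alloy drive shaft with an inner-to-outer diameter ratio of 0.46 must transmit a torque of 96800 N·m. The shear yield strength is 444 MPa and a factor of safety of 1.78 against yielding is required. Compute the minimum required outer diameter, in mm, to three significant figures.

τ_allow = 444/1.78 = 249.4 MPa.
For a hollow shaft τ = 16T/[πd_o³(1−k⁴)] with k = 0.46, so 1−k⁴ = 0.9552.
d_o³ = 16T/[π τ_allow (1−k⁴)] = 16×9.6800×10^7/(π×249.4×0.9552) = 2.069×10^6 mm³.
d_o = 127.4 mm.

d_o = 127 mm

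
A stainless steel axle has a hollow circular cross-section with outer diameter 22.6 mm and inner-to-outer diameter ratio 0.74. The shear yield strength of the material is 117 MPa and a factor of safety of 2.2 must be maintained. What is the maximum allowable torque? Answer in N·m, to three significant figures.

T_allow = 84.4 N·m

τ_allow = 117/2.2 = 53.18 MPa.
For a hollow shaft T_allow = τ_allow·πd_o³(1−k⁴)/16 with 1−k⁴ = 0.7001, so πd_o³(1−k⁴)/16 = 1587 mm³.
T_allow = 53.18×1587 = 84390 N·mm = 84.39 N·m.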